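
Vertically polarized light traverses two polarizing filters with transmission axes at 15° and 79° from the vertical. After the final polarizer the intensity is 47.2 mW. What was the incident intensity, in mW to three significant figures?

I₀ ≈ 263 mW

I₁ = I₀ cos²(15° − 0°) = I₀ cos²(15°) = 0.933 I₀.
I₂ = I₁ cos²(79° − 15°) = 0.933 I₀ · cos²(64°) = 0.1793 I₀.
So 47.2 mW = 0.1793 I₀, giving I₀ = 47.2/0.1793 = 263.3 mW.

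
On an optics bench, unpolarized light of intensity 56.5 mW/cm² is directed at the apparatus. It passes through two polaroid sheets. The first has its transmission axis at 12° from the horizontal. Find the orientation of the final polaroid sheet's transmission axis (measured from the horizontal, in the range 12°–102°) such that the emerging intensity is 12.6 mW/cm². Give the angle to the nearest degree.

Unpolarized light through the first polarizer → I₁ = ½ I₀, now polarized at 12°.
Target fraction: 12.6 / 56.5 mW/cm² = 0.223 of I₀.
Need I₂/I₀ = 0.223, so cos²(θ − 12°) = 0.223 / 0.5 = 0.446.
θ − 12° = arccos(√0.446) = 48.1°, giving θ ≈ 12 + 48.1 = 60.1°.

θ ≈ 60°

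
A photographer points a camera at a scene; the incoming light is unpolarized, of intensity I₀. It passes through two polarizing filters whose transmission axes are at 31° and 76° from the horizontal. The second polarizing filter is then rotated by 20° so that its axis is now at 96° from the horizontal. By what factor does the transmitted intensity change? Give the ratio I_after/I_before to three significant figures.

I_new/I_old ≈ 0.357

Before rotation:
Unpolarized light through the first polarizer → I₁ = ½ I₀, now polarized at 31°.
I₂ = I₁ cos²(76° − 31°) = 0.5 I₀ · cos²(45°) = 0.25 I₀.
After rotation:
Unpolarized light through the first polarizer → I₁ = ½ I₀, now polarized at 31°.
I₂ = I₁ cos²(96° − 31°) = 0.5 I₀ · cos²(65°) = 0.0893 I₀.
Ratio = 0.0893 / 0.25 = 0.3572.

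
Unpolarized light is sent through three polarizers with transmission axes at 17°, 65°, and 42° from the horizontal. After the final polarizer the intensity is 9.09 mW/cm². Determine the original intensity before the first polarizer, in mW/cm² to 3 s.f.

Unpolarized light through the first polarizer → I₁ = ½ I₀, now polarized at 17°.
I₂ = I₁ cos²(65° − 17°) = 0.5 I₀ · cos²(48°) = 0.2239 I₀.
I₃ = I₂ cos²(42° − 65°) = 0.2239 I₀ · cos²(23°) = 0.1897 I₀.
So 9.09 mW/cm² = 0.1897 I₀, giving I₀ = 9.09/0.1897 = 47.92 mW/cm².

I₀ ≈ 47.9 mW/cm²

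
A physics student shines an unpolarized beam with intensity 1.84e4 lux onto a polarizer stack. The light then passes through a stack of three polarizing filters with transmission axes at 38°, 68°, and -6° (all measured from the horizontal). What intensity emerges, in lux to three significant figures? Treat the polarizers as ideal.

I ≈ 524 lux

Unpolarized light through the first polarizer → I₁ = 1.84e4 lux/2 = 9200 lux, polarized at 38°.
I₂ = I₁ · cos²(30°) = 9200 · 0.75 = 6900 lux.
I₃ = I₂ · cos²(74°) = 6900 · 0.07598 = 524.2 lux.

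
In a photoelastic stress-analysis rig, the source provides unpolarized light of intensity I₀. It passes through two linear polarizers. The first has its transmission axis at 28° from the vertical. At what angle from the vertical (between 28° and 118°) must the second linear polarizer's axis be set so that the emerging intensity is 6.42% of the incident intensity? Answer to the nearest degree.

θ ≈ 97°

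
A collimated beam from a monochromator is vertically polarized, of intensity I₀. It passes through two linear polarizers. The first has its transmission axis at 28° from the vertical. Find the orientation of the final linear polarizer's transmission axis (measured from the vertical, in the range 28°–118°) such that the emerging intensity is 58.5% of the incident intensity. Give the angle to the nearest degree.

θ ≈ 58°

By Malus's law, I₁ = I₀ cos²(28° − 0°) = I₀ cos²(28°) = 0.7796 I₀.
Need I₂/I₀ = 0.585, so cos²(θ − 28°) = 0.585 / 0.7796 = 0.7504.
θ − 28° = arccos(√0.7504) = 30.0°, giving θ ≈ 28 + 30.0 = 58.0°.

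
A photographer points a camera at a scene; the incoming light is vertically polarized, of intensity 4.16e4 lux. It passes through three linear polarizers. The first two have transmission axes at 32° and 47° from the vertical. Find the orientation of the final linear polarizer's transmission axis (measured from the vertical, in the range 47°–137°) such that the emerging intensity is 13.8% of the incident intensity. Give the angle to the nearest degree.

By Malus's law, I₁ = I₀ cos²(32° − 0°) = I₀ cos²(32°) = 0.7192 I₀.
I₂ = I₁ cos²(47° − 32°) = 0.7192 I₀ · cos²(15°) = 0.671 I₀.
Need I₃/I₀ = 0.138, so cos²(θ − 47°) = 0.138 / 0.671 = 0.2057.
θ − 47° = arccos(√0.2057) = 63.0°, giving θ ≈ 47 + 63.0 = 110.0°.

θ ≈ 110°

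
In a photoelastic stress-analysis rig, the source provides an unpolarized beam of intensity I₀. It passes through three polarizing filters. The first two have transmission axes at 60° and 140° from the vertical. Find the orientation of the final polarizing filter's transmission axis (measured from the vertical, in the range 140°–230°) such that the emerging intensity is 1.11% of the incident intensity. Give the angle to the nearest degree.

θ ≈ 171°

Unpolarized light through the first polarizer → I₁ = ½ I₀, now polarized at 60°.
I₂ = I₁ cos²(140° − 60°) = 0.5 I₀ · cos²(80°) = 0.01508 I₀.
Need I₃/I₀ = 0.0111, so cos²(θ − 140°) = 0.0111 / 0.01508 = 0.7362.
θ − 140° = arccos(√0.7362) = 30.9°, giving θ ≈ 140 + 30.9 = 170.9°.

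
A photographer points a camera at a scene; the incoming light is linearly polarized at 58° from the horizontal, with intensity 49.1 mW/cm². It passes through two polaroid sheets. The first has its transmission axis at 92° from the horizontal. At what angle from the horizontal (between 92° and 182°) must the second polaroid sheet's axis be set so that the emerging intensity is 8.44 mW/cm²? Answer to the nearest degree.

I₁ = I₀ cos²(92° − 58°) = I₀ cos²(34°) = 0.6873 I₀.
Target fraction: 8.44 / 49.1 mW/cm² = 0.1719 of I₀.
Need I₂/I₀ = 0.1719, so cos²(θ − 92°) = 0.1719 / 0.6873 = 0.2501.
θ − 92° = arccos(√0.2501) = 60.0°, giving θ ≈ 92 + 60.0 = 152.0°.

θ ≈ 152°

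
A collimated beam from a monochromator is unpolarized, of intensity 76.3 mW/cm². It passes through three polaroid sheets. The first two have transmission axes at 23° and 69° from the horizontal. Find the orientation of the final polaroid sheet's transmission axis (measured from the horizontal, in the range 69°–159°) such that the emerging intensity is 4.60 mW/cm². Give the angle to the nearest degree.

Unpolarized light through the first polarizer → I₁ = ½ I₀, now polarized at 23°.
I₂ = I₁ cos²(69° − 23°) = 0.5 I₀ · cos²(46°) = 0.2413 I₀.
Target fraction: 4.60 / 76.3 mW/cm² = 0.06029 of I₀.
Need I₃/I₀ = 0.06029, so cos²(θ − 69°) = 0.06029 / 0.2413 = 0.2499.
θ − 69° = arccos(√0.2499) = 60.0°, giving θ ≈ 69 + 60.0 = 129.0°.

θ ≈ 129°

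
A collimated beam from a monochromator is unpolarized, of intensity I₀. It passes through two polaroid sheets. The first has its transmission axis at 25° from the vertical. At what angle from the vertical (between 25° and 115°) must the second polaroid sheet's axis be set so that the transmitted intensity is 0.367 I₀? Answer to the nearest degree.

Unpolarized light through the first polarizer → I₁ = ½ I₀, now polarized at 25°.
Need I₂/I₀ = 0.367, so cos²(θ − 25°) = 0.367 / 0.5 = 0.734.
θ − 25° = arccos(√0.734) = 31.0°, giving θ ≈ 25 + 31.0 = 56.0°.

θ ≈ 56°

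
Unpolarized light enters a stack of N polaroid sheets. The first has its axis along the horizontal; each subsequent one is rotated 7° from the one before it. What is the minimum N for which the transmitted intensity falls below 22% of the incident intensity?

N = 56

First polarizer halves the unpolarized light: factor 1/2.
Each further stage multiplies by cos²(7°) = 0.9851.
After N polarizers: T = 0.5·0.9851^(N−1). Require T < 0.22 ⇒ N−1 > ln(0.22/0.5)/ln(0.9851) = 54.87, so N−1 ≥ 55 and N = 56.
Check: N=56 gives T = 0.2196 < 0.22; N=55 gives T = 0.2229.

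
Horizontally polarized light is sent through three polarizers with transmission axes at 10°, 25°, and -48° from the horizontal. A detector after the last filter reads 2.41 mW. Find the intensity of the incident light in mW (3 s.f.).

By Malus's law, I₁ = I₀ cos²(10° − 0°) = I₀ cos²(10°) = 0.9698 I₀.
I₂ = I₁ cos²(25° − 10°) = 0.9698 I₀ · cos²(15°) = 0.9049 I₀.
I₃ = I₂ cos²(-48° − 25°) = 0.9049 I₀ · cos²(73°) = 0.07735 I₀.
So 2.41 mW = 0.07735 I₀, giving I₀ = 2.41/0.07735 = 31.16 mW.

I₀ ≈ 31.2 mW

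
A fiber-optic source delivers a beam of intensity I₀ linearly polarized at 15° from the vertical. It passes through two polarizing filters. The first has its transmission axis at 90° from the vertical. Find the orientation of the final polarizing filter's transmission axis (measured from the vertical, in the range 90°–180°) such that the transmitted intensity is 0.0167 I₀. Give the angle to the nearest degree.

I₁ = I₀ cos²(90° − 15°) = I₀ cos²(75°) = 0.06699 I₀.
Need I₂/I₀ = 0.0167, so cos²(θ − 90°) = 0.0167 / 0.06699 = 0.2493.
θ − 90° = arccos(√0.2493) = 60.0°, giving θ ≈ 90 + 60.0 = 150.0°.

θ ≈ 150°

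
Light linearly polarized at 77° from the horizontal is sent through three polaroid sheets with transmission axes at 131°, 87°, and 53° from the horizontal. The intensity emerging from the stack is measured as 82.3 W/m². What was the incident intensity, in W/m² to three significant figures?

I₀ ≈ 670 W/m²

By Malus's law, I₁ = I₀ cos²(131° − 77°) = I₀ cos²(54°) = 0.3455 I₀.
I₂ = I₁ cos²(87° − 131°) = 0.3455 I₀ · cos²(44°) = 0.1788 I₀.
I₃ = I₂ cos²(53° − 87°) = 0.1788 I₀ · cos²(34°) = 0.1229 I₀.
So 82.3 W/m² = 0.1229 I₀, giving I₀ = 82.3/0.1229 = 669.8 W/m².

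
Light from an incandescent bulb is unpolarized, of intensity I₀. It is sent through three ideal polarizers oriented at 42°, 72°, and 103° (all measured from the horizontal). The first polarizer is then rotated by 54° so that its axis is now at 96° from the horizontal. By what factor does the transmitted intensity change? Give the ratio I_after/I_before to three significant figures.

I_new/I_old ≈ 1.11

Before rotation:
Unpolarized light through the first polarizer → I₁ = ½ I₀, now polarized at 42°.
I₂ = I₁ cos²(72° − 42°) = 0.5 I₀ · cos²(30°) = 0.375 I₀.
I₃ = I₂ cos²(103° − 72°) = 0.375 I₀ · cos²(31°) = 0.2755 I₀.
After rotation:
Unpolarized light through the first polarizer → I₁ = ½ I₀, now polarized at 96°.
I₂ = I₁ cos²(72° − 96°) = 0.5 I₀ · cos²(24°) = 0.4173 I₀.
I₃ = I₂ cos²(103° − 72°) = 0.4173 I₀ · cos²(31°) = 0.3066 I₀.
Ratio = 0.3066 / 0.2755 = 1.113.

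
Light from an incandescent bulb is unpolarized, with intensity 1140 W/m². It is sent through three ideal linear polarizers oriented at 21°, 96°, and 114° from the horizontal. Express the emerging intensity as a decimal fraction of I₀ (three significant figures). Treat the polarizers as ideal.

I/I₀ ≈ 0.0303

Unpolarized light through the first polarizer → I₁ = 1140 W/m²/2 = 570 W/m², polarized at 21°.
I₂ = I₁ · cos²(75°) = 570 · 0.06699 = 38.18 W/m².
I₃ = I₂ · cos²(18°) = 38.18 · 0.9045 = 34.54 W/m².
Transmitted fraction = 0.0303.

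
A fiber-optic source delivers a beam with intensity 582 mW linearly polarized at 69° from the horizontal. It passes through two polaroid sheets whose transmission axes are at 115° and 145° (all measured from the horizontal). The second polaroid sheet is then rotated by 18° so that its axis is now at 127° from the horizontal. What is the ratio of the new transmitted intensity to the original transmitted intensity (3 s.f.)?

Before rotation:
I₁ = I₀ cos²(115° − 69°) = I₀ cos²(46°) = 0.4826 I₀.
I₂ = I₁ cos²(145° − 115°) = 0.4826 I₀ · cos²(30°) = 0.3619 I₀.
After rotation:
I₁ = I₀ cos²(115° − 69°) = I₀ cos²(46°) = 0.4826 I₀.
I₂ = I₁ cos²(127° − 115°) = 0.4826 I₀ · cos²(12°) = 0.4617 I₀.
Ratio = 0.4617 / 0.3619 = 1.276.

I_new/I_old ≈ 1.28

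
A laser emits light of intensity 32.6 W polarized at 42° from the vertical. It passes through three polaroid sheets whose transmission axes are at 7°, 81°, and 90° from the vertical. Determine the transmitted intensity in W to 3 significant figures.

By Malus's law, I₁ = 32.6 W · cos²(35°) = 21.87 W.
I₂ = I₁ · cos²(74°) = 21.87 · 0.07598 = 1.662 W.
I₃ = I₂ · cos²(9°) = 1.662 · 0.9755 = 1.621 W.

I ≈ 1.62 W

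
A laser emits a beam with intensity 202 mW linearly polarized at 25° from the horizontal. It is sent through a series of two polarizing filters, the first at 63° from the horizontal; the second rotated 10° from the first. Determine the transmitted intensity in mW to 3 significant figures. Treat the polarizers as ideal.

I ≈ 122 mW

By Malus's law, I₁ = 202 mW · cos²(38°) = 125.4 mW.
I₂ = I₁ · cos²(10°) = 125.4 · 0.9698 = 121.7 mW.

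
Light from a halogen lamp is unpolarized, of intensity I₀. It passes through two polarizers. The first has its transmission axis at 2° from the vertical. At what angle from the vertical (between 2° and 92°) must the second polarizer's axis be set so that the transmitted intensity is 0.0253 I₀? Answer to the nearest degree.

θ ≈ 79°

Unpolarized light through the first polarizer → I₁ = ½ I₀, now polarized at 2°.
Need I₂/I₀ = 0.0253, so cos²(θ − 2°) = 0.0253 / 0.5 = 0.0506.
θ − 2° = arccos(√0.0506) = 77.0°, giving θ ≈ 2 + 77.0 = 79.0°.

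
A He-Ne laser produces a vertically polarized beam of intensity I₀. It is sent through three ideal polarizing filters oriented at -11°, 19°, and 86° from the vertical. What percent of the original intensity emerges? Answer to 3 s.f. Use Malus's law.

By Malus's law, I₁ = I₀ cos²(-11° − 0°) = I₀ cos²(11°) = 0.9636 I₀.
I₂ = I₁ cos²(19° + 11°) = 0.9636 I₀ · cos²(30°) = 0.7227 I₀.
I₃ = I₂ cos²(86° − 19°) = 0.7227 I₀ · cos²(67°) = 0.1103 I₀.
That is 11.03% of the incident intensity.

≈ 11.0%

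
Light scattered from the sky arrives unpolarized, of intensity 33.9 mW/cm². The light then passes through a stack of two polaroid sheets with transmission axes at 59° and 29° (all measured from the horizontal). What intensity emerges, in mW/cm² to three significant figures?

I ≈ 12.7 mW/cm²

Unpolarized light through the first polarizer → I₁ = 33.9 mW/cm²/2 = 16.95 mW/cm², polarized at 59°.
I₂ = I₁ · cos²(30°) = 16.95 · 0.75 = 12.71 mW/cm².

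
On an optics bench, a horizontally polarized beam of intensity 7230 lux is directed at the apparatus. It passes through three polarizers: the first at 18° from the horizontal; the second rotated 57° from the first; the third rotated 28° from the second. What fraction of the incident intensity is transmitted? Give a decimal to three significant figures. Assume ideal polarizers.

I/I₀ ≈ 0.209

By Malus's law, I₁ = 7230 lux · cos²(18°) = 6540 lux.
I₂ = I₁ · cos²(57°) = 6540 · 0.2966 = 1940 lux.
I₃ = I₂ · cos²(28°) = 1940 · 0.7796 = 1512 lux.
Transmitted fraction = 0.2092.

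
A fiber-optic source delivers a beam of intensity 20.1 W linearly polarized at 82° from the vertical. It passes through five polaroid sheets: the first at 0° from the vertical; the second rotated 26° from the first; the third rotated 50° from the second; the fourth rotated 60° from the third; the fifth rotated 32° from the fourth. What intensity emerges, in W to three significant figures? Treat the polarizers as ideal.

I ≈ 0.0234 W

By Malus's law, I₁ = 20.1 W · cos²(82°) = 0.3893 W.
I₂ = I₁ · cos²(26°) = 0.3893 · 0.8078 = 0.3145 W.
I₃ = I₂ · cos²(50°) = 0.3145 · 0.4132 = 0.1299 W.
I₄ = I₃ · cos²(60°) = 0.1299 · 0.25 = 0.03249 W.
I₅ = I₄ · cos²(32°) = 0.03249 · 0.7192 = 0.02336 W.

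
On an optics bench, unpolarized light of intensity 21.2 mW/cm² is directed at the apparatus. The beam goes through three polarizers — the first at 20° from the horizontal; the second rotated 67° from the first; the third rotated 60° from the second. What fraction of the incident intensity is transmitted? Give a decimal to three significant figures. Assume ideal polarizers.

I/I₀ ≈ 0.0191

Unpolarized light through the first polarizer → I₁ = 21.2 mW/cm²/2 = 10.6 mW/cm², polarized at 20°.
I₂ = I₁ · cos²(67°) = 10.6 · 0.1527 = 1.618 mW/cm².
I₃ = I₂ · cos²(60°) = 1.618 · 0.25 = 0.4046 mW/cm².
Transmitted fraction = 0.01908.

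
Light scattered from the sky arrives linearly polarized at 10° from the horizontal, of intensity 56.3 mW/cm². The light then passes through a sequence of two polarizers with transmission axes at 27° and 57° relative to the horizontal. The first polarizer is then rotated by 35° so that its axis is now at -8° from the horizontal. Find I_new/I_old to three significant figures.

I_new/I_old ≈ 0.236

Before rotation:
I₁ = I₀ cos²(27° − 10°) = I₀ cos²(17°) = 0.9145 I₀.
I₂ = I₁ cos²(57° − 27°) = 0.9145 I₀ · cos²(30°) = 0.6859 I₀.
After rotation:
I₁ = I₀ cos²(-8° − 10°) = I₀ cos²(18°) = 0.9045 I₀.
I₂ = I₁ cos²(57° + 8°) = 0.9045 I₀ · cos²(65°) = 0.1616 I₀.
Ratio = 0.1616 / 0.6859 = 0.2355.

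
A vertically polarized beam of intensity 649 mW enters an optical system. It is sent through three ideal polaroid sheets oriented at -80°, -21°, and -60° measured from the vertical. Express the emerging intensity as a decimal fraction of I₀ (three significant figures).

I₁ = 649 mW · cos²(80°) = 19.57 mW.
I₂ = I₁ · cos²(59°) = 19.57 · 0.2653 = 5.191 mW.
I₃ = I₂ · cos²(39°) = 5.191 · 0.604 = 3.135 mW.
Transmitted fraction = 0.004831.

I/I₀ ≈ 0.00483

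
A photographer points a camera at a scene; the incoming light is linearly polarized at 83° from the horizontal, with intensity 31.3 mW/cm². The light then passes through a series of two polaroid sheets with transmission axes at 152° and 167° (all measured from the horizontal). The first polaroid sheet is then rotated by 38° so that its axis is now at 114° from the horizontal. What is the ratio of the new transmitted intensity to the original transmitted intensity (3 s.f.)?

I_new/I_old ≈ 2.22

Before rotation:
I₁ = I₀ cos²(152° − 83°) = I₀ cos²(69°) = 0.1284 I₀.
I₂ = I₁ cos²(167° − 152°) = 0.1284 I₀ · cos²(15°) = 0.1198 I₀.
After rotation:
I₁ = I₀ cos²(114° − 83°) = I₀ cos²(31°) = 0.7347 I₀.
I₂ = I₁ cos²(167° − 114°) = 0.7347 I₀ · cos²(53°) = 0.2661 I₀.
Ratio = 0.2661 / 0.1198 = 2.221.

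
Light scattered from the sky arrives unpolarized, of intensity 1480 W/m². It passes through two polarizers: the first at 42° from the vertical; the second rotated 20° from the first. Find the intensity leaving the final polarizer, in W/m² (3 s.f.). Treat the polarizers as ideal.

Unpolarized light through the first polarizer → I₁ = 1480 W/m²/2 = 740 W/m², polarized at 42°.
I₂ = I₁ · cos²(20°) = 740 · 0.883 = 653.4 W/m².

I ≈ 653 W/m²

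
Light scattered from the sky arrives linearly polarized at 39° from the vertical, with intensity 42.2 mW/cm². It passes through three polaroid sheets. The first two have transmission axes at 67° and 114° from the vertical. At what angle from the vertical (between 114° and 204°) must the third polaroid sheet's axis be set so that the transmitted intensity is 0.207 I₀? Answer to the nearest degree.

θ ≈ 155°

I₁ = I₀ cos²(67° − 39°) = I₀ cos²(28°) = 0.7796 I₀.
I₂ = I₁ cos²(114° − 67°) = 0.7796 I₀ · cos²(47°) = 0.3626 I₀.
Need I₃/I₀ = 0.207, so cos²(θ − 114°) = 0.207 / 0.3626 = 0.5709.
θ − 114° = arccos(√0.5709) = 40.9°, giving θ ≈ 114 + 40.9 = 154.9°.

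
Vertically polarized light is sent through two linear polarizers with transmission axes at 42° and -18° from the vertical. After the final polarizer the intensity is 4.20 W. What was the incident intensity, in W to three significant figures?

I₀ ≈ 30.4 W

I₁ = I₀ cos²(42° − 0°) = I₀ cos²(42°) = 0.5523 I₀.
I₂ = I₁ cos²(-18° − 42°) = 0.5523 I₀ · cos²(60°) = 0.1381 I₀.
So 4.20 W = 0.1381 I₀, giving I₀ = 4.20/0.1381 = 30.42 W.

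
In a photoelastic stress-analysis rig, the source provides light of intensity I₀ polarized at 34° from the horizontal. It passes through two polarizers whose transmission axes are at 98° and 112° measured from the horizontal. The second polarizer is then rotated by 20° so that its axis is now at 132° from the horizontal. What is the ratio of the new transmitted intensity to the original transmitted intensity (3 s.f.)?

Before rotation:
I₁ = I₀ cos²(98° − 34°) = I₀ cos²(64°) = 0.1922 I₀.
I₂ = I₁ cos²(112° − 98°) = 0.1922 I₀ · cos²(14°) = 0.1809 I₀.
After rotation:
I₁ = I₀ cos²(98° − 34°) = I₀ cos²(64°) = 0.1922 I₀.
I₂ = I₁ cos²(132° − 98°) = 0.1922 I₀ · cos²(34°) = 0.1321 I₀.
Ratio = 0.1321 / 0.1809 = 0.73.

I_new/I_old ≈ 0.730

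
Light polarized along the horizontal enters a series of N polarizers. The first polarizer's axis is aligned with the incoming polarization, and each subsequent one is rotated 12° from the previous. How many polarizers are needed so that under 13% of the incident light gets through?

First polarizer is aligned with the polarization: full transmission.
Each further stage multiplies by cos²(12°) = 0.9568.
After N polarizers: T = 0.9568^(N−1). Require T < 0.13 ⇒ N−1 > ln(0.13)/ln(0.9568) = 46.17, so N−1 ≥ 47 and N = 48.
Check: N=48 gives T = 0.1253 < 0.13; N=47 gives T = 0.131.

N = 48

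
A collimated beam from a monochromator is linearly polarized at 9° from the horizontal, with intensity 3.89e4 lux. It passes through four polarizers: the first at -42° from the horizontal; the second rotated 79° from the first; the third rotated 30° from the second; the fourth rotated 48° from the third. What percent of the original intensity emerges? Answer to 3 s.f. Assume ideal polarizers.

≈ 0.484%

I₁ = 3.89e4 lux · cos²(51°) = 1.541e+04 lux.
I₂ = I₁ · cos²(79°) = 1.541e+04 · 0.03641 = 560.9 lux.
I₃ = I₂ · cos²(30°) = 560.9 · 0.75 = 420.7 lux.
I₄ = I₃ · cos²(48°) = 420.7 · 0.4477 = 188.4 lux.
That is 0.4842% of the incident intensity.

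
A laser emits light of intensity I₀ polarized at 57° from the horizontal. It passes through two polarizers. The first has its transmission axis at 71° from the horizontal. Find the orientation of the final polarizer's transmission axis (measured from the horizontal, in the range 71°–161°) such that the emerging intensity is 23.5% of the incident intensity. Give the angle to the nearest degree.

θ ≈ 131°

I₁ = I₀ cos²(71° − 57°) = I₀ cos²(14°) = 0.9415 I₀.
Need I₂/I₀ = 0.235, so cos²(θ − 71°) = 0.235 / 0.9415 = 0.2496.
θ − 71° = arccos(√0.2496) = 60.0°, giving θ ≈ 71 + 60.0 = 131.0°.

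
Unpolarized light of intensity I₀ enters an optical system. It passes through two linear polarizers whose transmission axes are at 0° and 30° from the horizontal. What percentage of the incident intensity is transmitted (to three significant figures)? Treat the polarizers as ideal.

Unpolarized light through the first polarizer → I₁ = ½ I₀, now polarized at 0°.
I₂ = I₁ cos²(30° − 0°) = 0.5 I₀ · cos²(30°) = 0.375 I₀.
That is 37.5% of the incident intensity.

≈ 37.5%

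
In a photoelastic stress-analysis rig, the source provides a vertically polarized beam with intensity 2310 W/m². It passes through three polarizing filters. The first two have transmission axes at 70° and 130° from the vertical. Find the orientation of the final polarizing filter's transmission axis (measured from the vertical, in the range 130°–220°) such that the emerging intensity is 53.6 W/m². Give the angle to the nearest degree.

θ ≈ 157°

I₁ = I₀ cos²(70° − 0°) = I₀ cos²(70°) = 0.117 I₀.
I₂ = I₁ cos²(130° − 70°) = 0.117 I₀ · cos²(60°) = 0.02924 I₀.
Target fraction: 53.6 / 2310 W/m² = 0.0232 of I₀.
Need I₃/I₀ = 0.0232, so cos²(θ − 130°) = 0.0232 / 0.02924 = 0.7934.
θ − 130° = arccos(√0.7934) = 27.0°, giving θ ≈ 130 + 27.0 = 157.0°.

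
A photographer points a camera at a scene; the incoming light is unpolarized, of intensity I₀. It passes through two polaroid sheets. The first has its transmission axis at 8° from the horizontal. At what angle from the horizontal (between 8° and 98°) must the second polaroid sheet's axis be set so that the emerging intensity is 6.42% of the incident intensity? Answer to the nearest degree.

θ ≈ 77°

Unpolarized light through the first polarizer → I₁ = ½ I₀, now polarized at 8°.
Need I₂/I₀ = 0.0642, so cos²(θ − 8°) = 0.0642 / 0.5 = 0.1284.
θ − 8° = arccos(√0.1284) = 69.0°, giving θ ≈ 8 + 69.0 = 77.0°.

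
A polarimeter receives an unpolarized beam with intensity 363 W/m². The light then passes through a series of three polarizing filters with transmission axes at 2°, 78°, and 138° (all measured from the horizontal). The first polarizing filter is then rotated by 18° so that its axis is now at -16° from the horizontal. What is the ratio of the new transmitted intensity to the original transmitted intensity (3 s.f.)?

I_new/I_old ≈ 0.0831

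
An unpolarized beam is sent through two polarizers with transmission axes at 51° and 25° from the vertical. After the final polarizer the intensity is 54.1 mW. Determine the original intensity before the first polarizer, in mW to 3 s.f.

Unpolarized light through the first polarizer → I₁ = ½ I₀, now polarized at 51°.
I₂ = I₁ cos²(25° − 51°) = 0.5 I₀ · cos²(26°) = 0.4039 I₀.
So 54.1 mW = 0.4039 I₀, giving I₀ = 54.1/0.4039 = 133.9 mW.

I₀ ≈ 134 mW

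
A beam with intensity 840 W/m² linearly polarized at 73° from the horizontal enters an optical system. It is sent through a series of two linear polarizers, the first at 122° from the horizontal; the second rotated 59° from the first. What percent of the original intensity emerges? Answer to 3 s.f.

I₁ = 840 W/m² · cos²(49°) = 361.5 W/m².
I₂ = I₁ · cos²(59°) = 361.5 · 0.2653 = 95.91 W/m².
That is 11.42% of the incident intensity.

≈ 11.4%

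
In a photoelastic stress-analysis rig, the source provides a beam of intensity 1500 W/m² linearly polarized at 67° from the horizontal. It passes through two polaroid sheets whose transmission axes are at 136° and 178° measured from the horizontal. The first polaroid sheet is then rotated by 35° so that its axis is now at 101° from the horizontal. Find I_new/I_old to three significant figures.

Before rotation:
I₁ = I₀ cos²(136° − 67°) = I₀ cos²(69°) = 0.1284 I₀.
I₂ = I₁ cos²(178° − 136°) = 0.1284 I₀ · cos²(42°) = 0.07093 I₀.
After rotation:
I₁ = I₀ cos²(101° − 67°) = I₀ cos²(34°) = 0.6873 I₀.
I₂ = I₁ cos²(178° − 101°) = 0.6873 I₀ · cos²(77°) = 0.03478 I₀.
Ratio = 0.03478 / 0.07093 = 0.4904.

I_new/I_old ≈ 0.490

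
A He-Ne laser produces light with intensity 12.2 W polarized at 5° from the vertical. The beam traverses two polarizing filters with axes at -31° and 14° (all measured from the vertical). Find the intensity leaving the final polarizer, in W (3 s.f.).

I₁ = 12.2 W · cos²(36°) = 7.985 W.
I₂ = I₁ · cos²(45°) = 7.985 · 0.5 = 3.993 W.

I ≈ 3.99 W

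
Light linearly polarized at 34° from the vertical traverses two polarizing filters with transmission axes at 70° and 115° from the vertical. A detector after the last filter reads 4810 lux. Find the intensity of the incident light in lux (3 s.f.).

I₀ ≈ 1.47e4 lux

I₁ = I₀ cos²(70° − 34°) = I₀ cos²(36°) = 0.6545 I₀.
I₂ = I₁ cos²(115° − 70°) = 0.6545 I₀ · cos²(45°) = 0.3273 I₀.
So 4810 lux = 0.3273 I₀, giving I₀ = 4810/0.3273 = 1.47e+04 lux.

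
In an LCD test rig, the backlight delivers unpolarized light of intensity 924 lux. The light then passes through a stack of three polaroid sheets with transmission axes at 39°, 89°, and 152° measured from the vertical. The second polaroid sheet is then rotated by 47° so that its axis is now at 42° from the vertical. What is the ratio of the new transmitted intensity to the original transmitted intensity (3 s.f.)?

Before rotation:
Unpolarized light through the first polarizer → I₁ = ½ I₀, now polarized at 39°.
I₂ = I₁ cos²(89° − 39°) = 0.5 I₀ · cos²(50°) = 0.2066 I₀.
I₃ = I₂ cos²(152° − 89°) = 0.2066 I₀ · cos²(63°) = 0.04258 I₀.
After rotation:
Unpolarized light through the first polarizer → I₁ = ½ I₀, now polarized at 39°.
I₂ = I₁ cos²(42° − 39°) = 0.5 I₀ · cos²(3°) = 0.4986 I₀.
Angle between axes 2 and 3: 70°. I₃ = 0.4986 I₀ · cos²(70°) = 0.05833 I₀.
Ratio = 0.05833 / 0.04258 = 1.37.

I_new/I_old ≈ 1.37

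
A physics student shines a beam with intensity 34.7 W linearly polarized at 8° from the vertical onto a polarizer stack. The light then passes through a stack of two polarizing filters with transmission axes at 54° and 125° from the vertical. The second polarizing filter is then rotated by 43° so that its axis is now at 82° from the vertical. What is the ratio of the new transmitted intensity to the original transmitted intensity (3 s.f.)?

Before rotation:
I₁ = I₀ cos²(54° − 8°) = I₀ cos²(46°) = 0.4826 I₀.
I₂ = I₁ cos²(125° − 54°) = 0.4826 I₀ · cos²(71°) = 0.05115 I₀.
After rotation:
I₁ = I₀ cos²(54° − 8°) = I₀ cos²(46°) = 0.4826 I₀.
I₂ = I₁ cos²(82° − 54°) = 0.4826 I₀ · cos²(28°) = 0.3762 I₀.
Ratio = 0.3762 / 0.05115 = 7.355.

I_new/I_old ≈ 7.36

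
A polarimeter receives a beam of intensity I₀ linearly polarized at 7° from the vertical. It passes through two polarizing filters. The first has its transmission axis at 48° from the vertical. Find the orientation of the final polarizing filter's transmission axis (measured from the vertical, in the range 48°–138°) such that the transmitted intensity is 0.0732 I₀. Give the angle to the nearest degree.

θ ≈ 117°

I₁ = I₀ cos²(48° − 7°) = I₀ cos²(41°) = 0.5696 I₀.
Need I₂/I₀ = 0.0732, so cos²(θ − 48°) = 0.0732 / 0.5696 = 0.1285.
θ − 48° = arccos(√0.1285) = 69.0°, giving θ ≈ 48 + 69.0 = 117.0°.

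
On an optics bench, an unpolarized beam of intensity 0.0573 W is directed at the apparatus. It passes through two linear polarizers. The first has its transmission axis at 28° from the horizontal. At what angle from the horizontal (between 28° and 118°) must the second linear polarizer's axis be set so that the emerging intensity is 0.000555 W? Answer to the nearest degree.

θ ≈ 110°

Unpolarized light through the first polarizer → I₁ = ½ I₀, now polarized at 28°.
Target fraction: 0.000555 / 0.0573 W = 0.009686 of I₀.
Need I₂/I₀ = 0.009686, so cos²(θ − 28°) = 0.009686 / 0.5 = 0.01937.
θ − 28° = arccos(√0.01937) = 82.0°, giving θ ≈ 28 + 82.0 = 110.0°.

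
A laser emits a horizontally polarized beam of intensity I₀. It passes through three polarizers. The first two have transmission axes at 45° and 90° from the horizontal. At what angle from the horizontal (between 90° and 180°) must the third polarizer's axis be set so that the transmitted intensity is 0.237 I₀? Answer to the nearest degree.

θ ≈ 103°

By Malus's law, I₁ = I₀ cos²(45° − 0°) = I₀ cos²(45°) = 0.5 I₀.
I₂ = I₁ cos²(90° − 45°) = 0.5 I₀ · cos²(45°) = 0.25 I₀.
Need I₃/I₀ = 0.237, so cos²(θ − 90°) = 0.237 / 0.25 = 0.948.
θ − 90° = arccos(√0.948) = 13.2°, giving θ ≈ 90 + 13.2 = 103.2°.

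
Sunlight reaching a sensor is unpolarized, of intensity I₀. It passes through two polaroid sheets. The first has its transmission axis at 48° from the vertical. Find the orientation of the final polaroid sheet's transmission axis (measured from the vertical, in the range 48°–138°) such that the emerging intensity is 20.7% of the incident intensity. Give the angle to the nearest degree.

θ ≈ 98°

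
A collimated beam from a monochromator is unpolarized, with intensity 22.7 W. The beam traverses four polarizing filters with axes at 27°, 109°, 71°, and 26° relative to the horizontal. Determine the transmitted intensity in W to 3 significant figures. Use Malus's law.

Unpolarized light through the first polarizer → I₁ = 22.7 W/2 = 11.35 W, polarized at 27°.
I₂ = I₁ · cos²(82°) = 11.35 · 0.01937 = 0.2198 W.
I₃ = I₂ · cos²(38°) = 0.2198 · 0.621 = 0.1365 W.
I₄ = I₃ · cos²(45°) = 0.1365 · 0.5 = 0.06826 W.

I ≈ 0.0683 W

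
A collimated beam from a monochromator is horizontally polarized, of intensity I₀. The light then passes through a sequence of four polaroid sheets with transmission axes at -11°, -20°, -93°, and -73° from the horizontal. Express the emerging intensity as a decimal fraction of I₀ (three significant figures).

I₁ = I₀ cos²(-11° − 0°) = I₀ cos²(11°) = 0.9636 I₀.
I₂ = I₁ cos²(-20° + 11°) = 0.9636 I₀ · cos²(9°) = 0.94 I₀.
I₃ = I₂ cos²(-93° + 20°) = 0.94 I₀ · cos²(73°) = 0.08035 I₀.
I₄ = I₃ cos²(-73° + 93°) = 0.08035 I₀ · cos²(20°) = 0.07095 I₀.
Transmitted fraction = 0.07095.

≈ 0.0710 I₀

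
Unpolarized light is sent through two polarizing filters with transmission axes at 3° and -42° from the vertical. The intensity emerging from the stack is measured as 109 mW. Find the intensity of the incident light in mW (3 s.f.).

Unpolarized light through the first polarizer → I₁ = ½ I₀, now polarized at 3°.
I₂ = I₁ cos²(-42° − 3°) = 0.5 I₀ · cos²(45°) = 0.25 I₀.
So 109 mW = 0.25 I₀, giving I₀ = 109/0.25 = 436 mW.

I₀ ≈ 436 mW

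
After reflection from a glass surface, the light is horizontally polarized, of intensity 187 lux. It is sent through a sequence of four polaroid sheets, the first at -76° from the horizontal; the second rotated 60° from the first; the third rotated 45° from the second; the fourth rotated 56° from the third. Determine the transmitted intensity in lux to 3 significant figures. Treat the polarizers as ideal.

I ≈ 0.428 lux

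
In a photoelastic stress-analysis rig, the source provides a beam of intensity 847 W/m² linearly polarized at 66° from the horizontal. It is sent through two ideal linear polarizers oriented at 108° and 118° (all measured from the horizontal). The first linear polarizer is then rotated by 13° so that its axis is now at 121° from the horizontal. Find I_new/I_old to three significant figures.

I_new/I_old ≈ 0.613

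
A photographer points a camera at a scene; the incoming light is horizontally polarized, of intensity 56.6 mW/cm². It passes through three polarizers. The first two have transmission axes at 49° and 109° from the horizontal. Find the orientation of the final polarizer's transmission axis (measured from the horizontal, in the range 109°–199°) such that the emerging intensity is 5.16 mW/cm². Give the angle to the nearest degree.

By Malus's law, I₁ = I₀ cos²(49° − 0°) = I₀ cos²(49°) = 0.4304 I₀.
I₂ = I₁ cos²(109° − 49°) = 0.4304 I₀ · cos²(60°) = 0.1076 I₀.
Target fraction: 5.16 / 56.6 mW/cm² = 0.09117 of I₀.
Need I₃/I₀ = 0.09117, so cos²(θ − 109°) = 0.09117 / 0.1076 = 0.8472.
θ − 109° = arccos(√0.8472) = 23.0°, giving θ ≈ 109 + 23.0 = 132.0°.

θ ≈ 132°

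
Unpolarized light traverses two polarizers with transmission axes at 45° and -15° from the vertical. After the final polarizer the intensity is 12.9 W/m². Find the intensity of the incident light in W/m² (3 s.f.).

Unpolarized light through the first polarizer → I₁ = ½ I₀, now polarized at 45°.
I₂ = I₁ cos²(-15° − 45°) = 0.5 I₀ · cos²(60°) = 0.125 I₀.
So 12.9 W/m² = 0.125 I₀, giving I₀ = 12.9/0.125 = 103.2 W/m².

I₀ ≈ 103 W/m²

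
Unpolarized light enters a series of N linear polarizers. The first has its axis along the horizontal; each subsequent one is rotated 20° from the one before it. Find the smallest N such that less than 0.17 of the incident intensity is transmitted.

First polarizer halves the unpolarized light: factor 1/2.
Each further stage multiplies by cos²(20°) = 0.883.
After N polarizers: T = 0.5·0.883^(N−1). Require T < 0.17 ⇒ N−1 > ln(0.17/0.5)/ln(0.883) = 8.67, so N−1 ≥ 9 and N = 10.
Check: N=10 gives T = 0.1632 < 0.17; N=9 gives T = 0.1848.

N = 10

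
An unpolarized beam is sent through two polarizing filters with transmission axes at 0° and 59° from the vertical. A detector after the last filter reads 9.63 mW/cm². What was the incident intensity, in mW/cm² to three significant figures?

I₀ ≈ 72.6 mW/cm²

Unpolarized light through the first polarizer → I₁ = ½ I₀, now polarized at 0°.
I₂ = I₁ cos²(59° − 0°) = 0.5 I₀ · cos²(59°) = 0.1326 I₀.
So 9.63 mW/cm² = 0.1326 I₀, giving I₀ = 9.63/0.1326 = 72.61 mW/cm².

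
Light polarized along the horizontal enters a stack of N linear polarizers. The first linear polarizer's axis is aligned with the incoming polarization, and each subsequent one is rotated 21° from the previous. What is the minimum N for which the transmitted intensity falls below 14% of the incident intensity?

N = 16

First polarizer is aligned with the polarization: full transmission.
Each further stage multiplies by cos²(21°) = 0.8716.
After N polarizers: T = 0.8716^(N−1). Require T < 0.14 ⇒ N−1 > ln(0.14)/ln(0.8716) = 14.30, so N−1 ≥ 15 and N = 16.
Check: N=16 gives T = 0.1272 < 0.14; N=15 gives T = 0.146.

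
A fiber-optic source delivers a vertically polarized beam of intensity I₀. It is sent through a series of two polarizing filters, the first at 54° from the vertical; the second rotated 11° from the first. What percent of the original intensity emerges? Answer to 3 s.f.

≈ 33.3%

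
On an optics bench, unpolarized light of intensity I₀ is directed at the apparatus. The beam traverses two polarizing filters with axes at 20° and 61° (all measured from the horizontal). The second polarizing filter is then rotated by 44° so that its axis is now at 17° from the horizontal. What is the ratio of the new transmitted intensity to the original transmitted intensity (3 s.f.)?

I_new/I_old ≈ 1.75

Before rotation:
Unpolarized light through the first polarizer → I₁ = ½ I₀, now polarized at 20°.
I₂ = I₁ cos²(61° − 20°) = 0.5 I₀ · cos²(41°) = 0.2848 I₀.
After rotation:
Unpolarized light through the first polarizer → I₁ = ½ I₀, now polarized at 20°.
I₂ = I₁ cos²(17° − 20°) = 0.5 I₀ · cos²(3°) = 0.4986 I₀.
Ratio = 0.4986 / 0.2848 = 1.751.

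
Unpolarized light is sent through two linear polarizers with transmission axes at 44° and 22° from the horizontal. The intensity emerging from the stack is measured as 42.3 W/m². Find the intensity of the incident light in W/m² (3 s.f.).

I₀ ≈ 98.4 W/m²

Unpolarized light through the first polarizer → I₁ = ½ I₀, now polarized at 44°.
I₂ = I₁ cos²(22° − 44°) = 0.5 I₀ · cos²(22°) = 0.4298 I₀.
So 42.3 W/m² = 0.4298 I₀, giving I₀ = 42.3/0.4298 = 98.41 W/m².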